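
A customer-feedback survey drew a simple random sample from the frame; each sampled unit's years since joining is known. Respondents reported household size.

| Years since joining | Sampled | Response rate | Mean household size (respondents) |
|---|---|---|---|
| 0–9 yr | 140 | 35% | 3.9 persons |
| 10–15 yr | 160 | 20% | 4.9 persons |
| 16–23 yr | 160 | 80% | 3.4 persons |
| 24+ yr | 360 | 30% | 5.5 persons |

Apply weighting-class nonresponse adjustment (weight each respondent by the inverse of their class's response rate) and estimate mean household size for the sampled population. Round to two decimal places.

4.70

Inverse-response-rate weighting restores each class to its sampled count, so class totals weight by n_sampled:
  0–9 yr: 140 × 3.9 = 546
  10–15 yr: 160 × 4.9 = 784
  16–23 yr: 160 × 3.4 = 544
  24+ yr: 360 × 5.5 = 1980
Adjusted estimate = 3854 / 820 = 4.7 → 4.70.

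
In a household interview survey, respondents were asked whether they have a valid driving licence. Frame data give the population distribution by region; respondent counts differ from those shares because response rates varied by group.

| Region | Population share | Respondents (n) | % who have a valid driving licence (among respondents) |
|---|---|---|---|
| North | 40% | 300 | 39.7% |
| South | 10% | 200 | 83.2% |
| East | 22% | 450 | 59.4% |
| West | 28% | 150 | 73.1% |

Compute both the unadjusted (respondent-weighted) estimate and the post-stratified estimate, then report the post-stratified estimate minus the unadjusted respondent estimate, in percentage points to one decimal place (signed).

Naive respondent-only estimate (weights = respondent counts):
  (300/1100)×39.7 + (200/1100)×83.2 + (450/1100)×59.4 + (150/1100)×73.1 = 60.2227%
Reweighting by population region shares:
  0.4×39.7 + 0.1×83.2 + 0.22×59.4 + 0.28×73.1 = 57.736%
Difference = 57.736 − 60.2227 = -2.4867 pp.

-2.5 percentage points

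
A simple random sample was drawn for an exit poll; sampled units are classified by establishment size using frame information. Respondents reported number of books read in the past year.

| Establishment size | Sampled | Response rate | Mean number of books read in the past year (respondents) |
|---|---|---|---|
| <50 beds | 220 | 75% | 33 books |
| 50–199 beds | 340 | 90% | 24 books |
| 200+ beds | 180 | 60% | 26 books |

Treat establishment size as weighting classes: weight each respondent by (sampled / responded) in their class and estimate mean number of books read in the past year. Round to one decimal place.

Each respondent's weight = sampled/responded in their class; summing within a class gives n_sampled, so:
  <50 beds: 220 × 33 = 7260
  50–199 beds: 340 × 24 = 8160
  200+ beds: 180 × 26 = 4680
Adjusted estimate = 20,100 / 740 = 27.1622 → 27.2.

27.2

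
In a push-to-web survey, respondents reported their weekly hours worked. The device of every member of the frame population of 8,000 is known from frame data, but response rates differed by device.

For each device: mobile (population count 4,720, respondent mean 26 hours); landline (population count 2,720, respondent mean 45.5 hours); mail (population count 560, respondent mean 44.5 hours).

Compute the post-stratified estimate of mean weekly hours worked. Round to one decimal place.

33.9

Each cell contributes population-share × respondent value:
  mobile: (4,720/8,000) × 26 = 15.34
  landline: (2,720/8,000) × 45.5 = 15.47
  mail: (560/8,000) × 44.5 = 3.115
Post-stratified estimate = 33.925 → 33.9.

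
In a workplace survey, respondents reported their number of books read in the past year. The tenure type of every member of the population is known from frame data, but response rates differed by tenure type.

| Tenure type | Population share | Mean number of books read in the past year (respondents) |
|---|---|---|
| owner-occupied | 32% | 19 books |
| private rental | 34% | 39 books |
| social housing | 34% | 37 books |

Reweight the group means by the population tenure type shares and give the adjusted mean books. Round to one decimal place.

Reweight to the known tenure type distribution:
  owner-occupied: 0.32 × 19 = 6.08
  private rental: 0.34 × 39 = 13.26
  social housing: 0.34 × 37 = 12.58
Post-stratified estimate = 31.92 → 31.9.

31.9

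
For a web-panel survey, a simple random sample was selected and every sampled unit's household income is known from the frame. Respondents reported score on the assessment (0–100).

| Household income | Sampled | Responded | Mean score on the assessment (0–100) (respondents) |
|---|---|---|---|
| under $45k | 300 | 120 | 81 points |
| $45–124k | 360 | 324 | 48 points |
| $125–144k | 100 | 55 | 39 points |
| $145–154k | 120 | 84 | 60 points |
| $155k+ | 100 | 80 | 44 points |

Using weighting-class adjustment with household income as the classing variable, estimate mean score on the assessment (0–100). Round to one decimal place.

Class response rates: under $45k 120/300 = 40%, $45–124k 324/360 = 90%, $125–144k 55/100 = 55%, $145–154k 84/120 = 70%, $155k+ 80/100 = 80%.
Inverse-response-rate weighting restores each class to its sampled count, so class totals weight by n_sampled:
  under $45k: 300 × 81 = 24,300
  $45–124k: 360 × 48 = 17,280
  $125–144k: 100 × 39 = 3900
  $145–154k: 120 × 60 = 7200
  $155k+: 100 × 44 = 4400
Adjusted estimate = 57,080 / 980 = 58.2449 → 58.2.

58.2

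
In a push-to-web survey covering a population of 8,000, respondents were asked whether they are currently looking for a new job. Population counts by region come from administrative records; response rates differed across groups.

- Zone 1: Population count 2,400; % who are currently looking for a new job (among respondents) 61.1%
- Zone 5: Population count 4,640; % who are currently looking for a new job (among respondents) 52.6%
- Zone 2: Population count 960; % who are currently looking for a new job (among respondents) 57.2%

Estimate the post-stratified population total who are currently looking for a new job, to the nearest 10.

Estimated count per cell = population count × respondent percentage:
  Zone 1: 2,400 × 61.1% = 1466.4
  Zone 5: 4,640 × 52.6% = 2440.64
  Zone 2: 960 × 57.2% = 549.12
Estimated total = 4456.16 → 4,460.

4,460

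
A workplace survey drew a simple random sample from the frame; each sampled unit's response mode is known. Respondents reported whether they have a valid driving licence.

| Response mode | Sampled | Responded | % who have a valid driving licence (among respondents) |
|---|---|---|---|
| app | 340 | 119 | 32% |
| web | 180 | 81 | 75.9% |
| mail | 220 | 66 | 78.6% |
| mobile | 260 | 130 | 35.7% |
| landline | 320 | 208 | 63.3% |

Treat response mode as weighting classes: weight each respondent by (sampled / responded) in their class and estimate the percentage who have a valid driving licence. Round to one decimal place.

Response rates by class: app 119/340 = 35%, web 81/180 = 45%, mail 66/220 = 30%, mobile 130/260 = 50%, landline 208/320 = 65%.
Weighting each respondent by the inverse class response rate inflates each class back to its sampled size, so the class weight is n_sampled:
  app: 340 × 32 = 10,880
  web: 180 × 75.9 = 13662
  mail: 220 × 78.6 = 17,292
  mobile: 260 × 35.7 = 9282
  landline: 320 × 63.3 = 20,256
Adjusted estimate = 71,372 / 1,320 = 54.0697 → 54.1%.

54.1%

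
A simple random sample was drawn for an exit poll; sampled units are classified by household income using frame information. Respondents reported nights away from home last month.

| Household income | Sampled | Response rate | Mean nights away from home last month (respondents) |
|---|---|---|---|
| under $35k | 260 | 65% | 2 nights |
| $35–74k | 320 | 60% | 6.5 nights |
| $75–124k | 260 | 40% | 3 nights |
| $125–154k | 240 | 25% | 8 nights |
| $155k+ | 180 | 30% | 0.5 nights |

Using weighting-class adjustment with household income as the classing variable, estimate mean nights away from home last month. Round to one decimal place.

4.3

Weighting each respondent by the inverse class response rate inflates each class back to its sampled size, so the class weight is n_sampled:
  under $35k: 260 × 2 = 520
  $35–74k: 320 × 6.5 = 2080
  $75–124k: 260 × 3 = 780
  $125–154k: 240 × 8 = 1920
  $155k+: 180 × 0.5 = 90
Adjusted estimate = 5390 / 1,260 = 4.27778 → 4.3.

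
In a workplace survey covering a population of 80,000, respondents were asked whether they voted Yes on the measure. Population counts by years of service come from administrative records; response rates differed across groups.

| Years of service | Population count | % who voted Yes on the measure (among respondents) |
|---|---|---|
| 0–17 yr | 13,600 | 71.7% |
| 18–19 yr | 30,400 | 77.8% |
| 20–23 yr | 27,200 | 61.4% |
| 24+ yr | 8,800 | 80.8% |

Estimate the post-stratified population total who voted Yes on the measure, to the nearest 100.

Each cell contributes its population count × the respondent rate:
  0–17 yr: 13,600 × 71.7% = 9751.2
  18–19 yr: 30,400 × 77.8% = 23651.2
  20–23 yr: 27,200 × 61.4% = 16700.8
  24+ yr: 8,800 × 80.8% = 7110.4
Estimated total = 57213.6 → 57,200.

57,200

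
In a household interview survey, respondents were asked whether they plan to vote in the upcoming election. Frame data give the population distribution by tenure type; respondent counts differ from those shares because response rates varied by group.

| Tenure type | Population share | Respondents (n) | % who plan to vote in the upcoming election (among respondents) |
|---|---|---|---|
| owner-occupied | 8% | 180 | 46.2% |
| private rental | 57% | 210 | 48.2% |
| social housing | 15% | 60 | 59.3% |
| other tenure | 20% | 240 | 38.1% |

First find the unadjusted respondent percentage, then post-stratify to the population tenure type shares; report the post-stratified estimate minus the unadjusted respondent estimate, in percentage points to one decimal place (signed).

Without adjustment, the pooled respondent share is:
  (180/690)×46.2 + (210/690)×48.2 + (60/690)×59.3 + (240/690)×38.1 = 45.1304%
Post-stratifying to population shares instead:
  0.08×46.2 + 0.57×48.2 + 0.15×59.3 + 0.2×38.1 = 47.685%
Difference = 47.685 − 45.1304 = 2.5546 pp.

+2.6 percentage points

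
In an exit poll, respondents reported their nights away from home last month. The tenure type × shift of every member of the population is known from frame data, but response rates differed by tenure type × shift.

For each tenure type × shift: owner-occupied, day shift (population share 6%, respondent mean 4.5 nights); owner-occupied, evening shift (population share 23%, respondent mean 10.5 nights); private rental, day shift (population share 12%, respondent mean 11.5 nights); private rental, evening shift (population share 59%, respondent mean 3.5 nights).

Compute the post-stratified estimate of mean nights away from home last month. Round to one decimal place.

Each cell contributes population-share × respondent value:
  owner-occupied, day shift: 0.06 × 4.5 = 0.27
  owner-occupied, evening shift: 0.23 × 10.5 = 2.415
  private rental, day shift: 0.12 × 11.5 = 1.38
  private rental, evening shift: 0.59 × 3.5 = 2.065
Post-stratified estimate = 6.13 → 6.1.

6.1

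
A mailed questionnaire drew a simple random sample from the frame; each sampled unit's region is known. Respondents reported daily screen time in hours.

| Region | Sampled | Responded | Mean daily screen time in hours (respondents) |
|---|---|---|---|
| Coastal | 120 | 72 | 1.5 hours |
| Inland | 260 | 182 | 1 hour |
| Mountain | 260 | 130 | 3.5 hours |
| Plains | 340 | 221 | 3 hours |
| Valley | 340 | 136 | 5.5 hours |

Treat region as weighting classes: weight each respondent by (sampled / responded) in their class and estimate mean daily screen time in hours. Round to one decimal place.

Response rates by class: Coastal 72/120 = 60%, Inland 182/260 = 70%, Mountain 130/260 = 50%, Plains 221/340 = 65%, Valley 136/340 = 40%.
Inverse-response-rate weighting restores each class to its sampled count, so class totals weight by n_sampled:
  Coastal: 120 × 1.5 = 180
  Inland: 260 × 1 = 260
  Mountain: 260 × 3.5 = 910
  Plains: 340 × 3 = 1020
  Valley: 340 × 5.5 = 1870
Adjusted estimate = 4240 / 1,320 = 3.21212 → 3.2.

3.2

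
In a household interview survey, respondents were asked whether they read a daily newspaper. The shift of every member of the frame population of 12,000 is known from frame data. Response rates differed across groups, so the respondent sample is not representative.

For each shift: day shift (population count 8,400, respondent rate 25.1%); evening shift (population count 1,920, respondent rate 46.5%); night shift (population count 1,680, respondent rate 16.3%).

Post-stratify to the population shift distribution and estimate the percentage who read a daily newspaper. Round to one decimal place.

27.3%

Weight each group's respondent value by its population share:
  day shift: (8,400/12,000) × 25.1 = 17.57
  evening shift: (1,920/12,000) × 46.5 = 7.44
  night shift: (1,680/12,000) × 16.3 = 2.282
Post-stratified estimate = 27.292 → 27.3%.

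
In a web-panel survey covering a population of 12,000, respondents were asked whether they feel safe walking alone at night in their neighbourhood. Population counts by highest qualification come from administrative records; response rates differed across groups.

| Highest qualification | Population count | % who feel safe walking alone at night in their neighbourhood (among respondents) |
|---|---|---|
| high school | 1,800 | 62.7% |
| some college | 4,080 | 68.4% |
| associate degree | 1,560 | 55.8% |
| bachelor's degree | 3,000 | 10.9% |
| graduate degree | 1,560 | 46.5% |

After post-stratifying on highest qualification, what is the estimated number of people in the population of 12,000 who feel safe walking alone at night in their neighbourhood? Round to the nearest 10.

Estimated count per cell = population count × respondent percentage:
  high school: 1,800 × 62.7% = 1128.6
  some college: 4,080 × 68.4% = 2790.72
  associate degree: 1,560 × 55.8% = 870.48
  bachelor's degree: 3,000 × 10.9% = 327
  graduate degree: 1,560 × 46.5% = 725.4
Estimated total = 5842.2 → 5,840.

5,840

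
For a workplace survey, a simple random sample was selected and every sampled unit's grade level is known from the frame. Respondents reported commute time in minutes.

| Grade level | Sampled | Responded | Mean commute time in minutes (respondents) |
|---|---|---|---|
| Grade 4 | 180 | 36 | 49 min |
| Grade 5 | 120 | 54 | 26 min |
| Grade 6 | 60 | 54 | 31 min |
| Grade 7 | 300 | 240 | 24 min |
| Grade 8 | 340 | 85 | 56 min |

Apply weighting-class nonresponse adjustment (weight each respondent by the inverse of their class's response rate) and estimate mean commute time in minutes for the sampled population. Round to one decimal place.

Response rates by class: Grade 4 36/180 = 20%, Grade 5 54/120 = 45%, Grade 6 54/60 = 90%, Grade 7 240/300 = 80%, Grade 8 85/340 = 25%.
With weight = n_sampled/n_responded per class, the weighted class total is n_sampled:
  Grade 4: 180 × 49 = 8820
  Grade 5: 120 × 26 = 3120
  Grade 6: 60 × 31 = 1860
  Grade 7: 300 × 24 = 7200
  Grade 8: 340 × 56 = 19,040
Adjusted estimate = 40,040 / 1,000 = 40.04 → 40.0.

40.0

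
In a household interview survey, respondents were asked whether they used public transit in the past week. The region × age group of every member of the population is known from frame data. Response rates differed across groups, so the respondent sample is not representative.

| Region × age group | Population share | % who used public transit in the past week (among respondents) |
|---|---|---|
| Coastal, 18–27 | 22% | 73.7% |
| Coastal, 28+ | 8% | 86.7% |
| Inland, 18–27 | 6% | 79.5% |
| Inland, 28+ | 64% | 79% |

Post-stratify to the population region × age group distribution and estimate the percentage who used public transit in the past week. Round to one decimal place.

78.5%

Post-stratification weights by population share, not respondent share:
  Coastal, 18–27: 0.22 × 73.7 = 16.214
  Coastal, 28+: 0.08 × 86.7 = 6.936
  Inland, 18–27: 0.06 × 79.5 = 4.77
  Inland, 28+: 0.64 × 79 = 50.56
Post-stratified estimate = 78.48 → 78.5%.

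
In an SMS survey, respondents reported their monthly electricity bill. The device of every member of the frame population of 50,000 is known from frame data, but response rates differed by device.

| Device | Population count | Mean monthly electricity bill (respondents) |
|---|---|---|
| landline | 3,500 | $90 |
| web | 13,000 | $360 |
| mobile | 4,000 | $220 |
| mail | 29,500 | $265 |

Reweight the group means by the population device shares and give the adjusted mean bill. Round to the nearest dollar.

Reweight to the known device distribution:
  landline: (3,500/50,000) × 90 = 6.3
  web: (13,000/50,000) × 360 = 93.6
  mobile: (4,000/50,000) × 220 = 17.6
  mail: (29,500/50,000) × 265 = 156.35
Post-stratified estimate = 273.85 → $274.

$274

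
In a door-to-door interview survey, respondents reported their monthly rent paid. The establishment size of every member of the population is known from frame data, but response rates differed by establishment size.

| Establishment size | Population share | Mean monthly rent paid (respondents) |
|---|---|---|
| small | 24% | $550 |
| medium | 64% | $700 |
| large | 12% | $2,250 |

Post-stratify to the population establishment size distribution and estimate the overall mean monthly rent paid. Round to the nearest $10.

$850

Weight each group's respondent value by its population share:
  small: 0.24 × 550 = 132
  medium: 0.64 × 700 = 448
  large: 0.12 × 2250 = 270
Post-stratified estimate = 850 → $850.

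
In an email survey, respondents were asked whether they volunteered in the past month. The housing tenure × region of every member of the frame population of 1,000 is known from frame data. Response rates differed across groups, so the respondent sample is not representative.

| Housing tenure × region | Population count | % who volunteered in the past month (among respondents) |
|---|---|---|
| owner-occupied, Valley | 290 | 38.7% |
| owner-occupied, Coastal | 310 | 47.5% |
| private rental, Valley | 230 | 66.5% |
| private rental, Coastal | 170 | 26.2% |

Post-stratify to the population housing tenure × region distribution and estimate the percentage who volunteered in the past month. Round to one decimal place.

45.7%

Weight each group's respondent value by its population share:
  owner-occupied, Valley: (290/1,000) × 38.7 = 11.223
  owner-occupied, Coastal: (310/1,000) × 47.5 = 14.725
  private rental, Valley: (230/1,000) × 66.5 = 15.295
  private rental, Coastal: (170/1,000) × 26.2 = 4.454
Post-stratified estimate = 45.697 → 45.7%.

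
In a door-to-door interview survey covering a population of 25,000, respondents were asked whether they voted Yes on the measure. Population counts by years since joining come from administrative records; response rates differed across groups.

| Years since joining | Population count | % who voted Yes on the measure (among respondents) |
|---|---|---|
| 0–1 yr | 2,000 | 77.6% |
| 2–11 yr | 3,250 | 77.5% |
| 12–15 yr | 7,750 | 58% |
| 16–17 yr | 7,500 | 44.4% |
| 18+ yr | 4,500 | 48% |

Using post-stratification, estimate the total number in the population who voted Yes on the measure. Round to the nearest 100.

Estimated count per cell = population count × respondent percentage:
  0–1 yr: 2,000 × 77.6% = 1552
  2–11 yr: 3,250 × 77.5% = 2518.75
  12–15 yr: 7,750 × 58% = 4495
  16–17 yr: 7,500 × 44.4% = 3330
  18+ yr: 4,500 × 48% = 2160
Estimated total = 14055.8 → 14,100.

14,100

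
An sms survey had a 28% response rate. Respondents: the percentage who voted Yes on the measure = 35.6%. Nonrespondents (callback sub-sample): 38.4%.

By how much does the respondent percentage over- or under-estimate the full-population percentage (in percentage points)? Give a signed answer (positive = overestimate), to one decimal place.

-2.0 percentage points

Nonresponse fraction = 1 − 0.28 = 0.72.
Bias = (nonresponse fraction) × (respondent percentage − nonrespondent percentage)
     = 0.72 × (35.6 − 38.4) = 0.72 × -2.8 = -2.016.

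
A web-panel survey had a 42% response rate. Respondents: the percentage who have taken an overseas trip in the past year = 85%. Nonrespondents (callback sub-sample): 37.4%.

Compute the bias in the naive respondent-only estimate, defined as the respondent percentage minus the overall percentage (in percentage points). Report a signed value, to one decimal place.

Nonresponse fraction = 1 − 0.42 = 0.58.
Bias = (nonresponse fraction) × (respondent percentage − nonrespondent percentage)
     = 0.58 × (85 − 37.4) = 0.58 × 47.6 = 27.608.

+27.6 percentage points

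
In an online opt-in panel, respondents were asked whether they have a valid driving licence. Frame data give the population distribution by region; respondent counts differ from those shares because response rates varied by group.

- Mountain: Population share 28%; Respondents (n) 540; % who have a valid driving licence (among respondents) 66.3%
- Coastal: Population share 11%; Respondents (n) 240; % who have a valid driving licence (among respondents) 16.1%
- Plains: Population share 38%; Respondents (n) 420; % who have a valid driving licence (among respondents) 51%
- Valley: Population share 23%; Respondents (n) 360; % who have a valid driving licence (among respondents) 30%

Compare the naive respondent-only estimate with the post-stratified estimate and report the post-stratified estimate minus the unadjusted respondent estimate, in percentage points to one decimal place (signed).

+0.5 percentage points

Unadjusted (pooled respondent) estimate weights by respondent counts:
  (540/1560)×66.3 + (240/1560)×16.1 + (420/1560)×51 + (360/1560)×30 = 46.0808%
Reweighting by population region shares:
  0.28×66.3 + 0.11×16.1 + 0.38×51 + 0.23×30 = 46.615%
Difference = 46.615 − 46.0808 = 0.5342 pp.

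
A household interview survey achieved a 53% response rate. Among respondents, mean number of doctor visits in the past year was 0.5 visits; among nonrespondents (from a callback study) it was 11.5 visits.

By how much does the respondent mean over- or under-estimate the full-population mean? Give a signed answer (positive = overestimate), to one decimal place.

Nonresponse fraction = 1 − 0.53 = 0.47.
Bias = (nonresponse fraction) × (respondent mean − nonrespondent mean)
     = 0.47 × (0.5 − 11.5) = 0.47 × -11 = -5.17.

-5.2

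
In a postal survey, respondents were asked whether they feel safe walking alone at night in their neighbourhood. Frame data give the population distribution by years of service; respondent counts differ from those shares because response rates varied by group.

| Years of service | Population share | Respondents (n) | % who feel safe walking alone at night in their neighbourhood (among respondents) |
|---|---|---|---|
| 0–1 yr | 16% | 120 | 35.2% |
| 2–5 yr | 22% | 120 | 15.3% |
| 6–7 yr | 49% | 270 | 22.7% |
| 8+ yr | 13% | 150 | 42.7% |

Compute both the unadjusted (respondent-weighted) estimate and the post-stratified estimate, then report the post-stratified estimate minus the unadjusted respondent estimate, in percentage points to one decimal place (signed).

-2.5 percentage points

Without adjustment, the pooled respondent share is:
  (120/660)×35.2 + (120/660)×15.3 + (270/660)×22.7 + (150/660)×42.7 = 28.1727%
Post-stratifying to population shares instead:
  0.16×35.2 + 0.22×15.3 + 0.49×22.7 + 0.13×42.7 = 25.672%
Difference = 25.672 − 28.1727 = -2.5007 pp.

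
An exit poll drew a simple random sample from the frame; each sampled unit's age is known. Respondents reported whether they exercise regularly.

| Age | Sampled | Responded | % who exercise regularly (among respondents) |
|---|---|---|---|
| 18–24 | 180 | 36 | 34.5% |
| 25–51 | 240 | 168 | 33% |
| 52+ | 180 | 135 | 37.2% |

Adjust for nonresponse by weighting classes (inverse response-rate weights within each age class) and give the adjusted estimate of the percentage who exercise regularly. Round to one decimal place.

34.7%

Response rates by class: 18–24 36/180 = 20%, 25–51 168/240 = 70%, 52+ 135/180 = 75%.
Each respondent's weight = sampled/responded in their class; summing within a class gives n_sampled, so:
  18–24: 180 × 34.5 = 6210
  25–51: 240 × 33 = 7920
  52+: 180 × 37.2 = 6696
Adjusted estimate = 20,826 / 600 = 34.71 → 34.7%.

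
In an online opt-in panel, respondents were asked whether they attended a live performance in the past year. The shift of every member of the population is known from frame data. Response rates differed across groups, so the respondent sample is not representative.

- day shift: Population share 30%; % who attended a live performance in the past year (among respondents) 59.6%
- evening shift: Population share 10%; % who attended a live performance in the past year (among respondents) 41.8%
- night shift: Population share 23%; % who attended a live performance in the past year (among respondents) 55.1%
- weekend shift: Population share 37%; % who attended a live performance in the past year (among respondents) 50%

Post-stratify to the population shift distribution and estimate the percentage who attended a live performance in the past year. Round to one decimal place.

Each cell contributes population-share × respondent value:
  day shift: 0.3 × 59.6 = 17.88
  evening shift: 0.1 × 41.8 = 4.18
  night shift: 0.23 × 55.1 = 12.673
  weekend shift: 0.37 × 50 = 18.5
Post-stratified estimate = 53.233 → 53.2%.

53.2%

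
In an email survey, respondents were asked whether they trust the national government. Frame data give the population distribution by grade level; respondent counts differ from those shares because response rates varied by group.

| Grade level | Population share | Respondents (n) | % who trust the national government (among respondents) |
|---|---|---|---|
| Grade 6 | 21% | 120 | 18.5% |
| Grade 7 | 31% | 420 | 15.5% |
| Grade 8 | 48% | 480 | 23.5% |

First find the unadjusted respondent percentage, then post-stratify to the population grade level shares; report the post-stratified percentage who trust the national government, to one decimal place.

20.0%

Without adjustment, the pooled respondent share is:
  (120/1020)×18.5 + (420/1020)×15.5 + (480/1020)×23.5 = 19.6176%
Reweighting by population grade level shares:
  0.21×18.5 + 0.31×15.5 + 0.48×23.5 = 19.97%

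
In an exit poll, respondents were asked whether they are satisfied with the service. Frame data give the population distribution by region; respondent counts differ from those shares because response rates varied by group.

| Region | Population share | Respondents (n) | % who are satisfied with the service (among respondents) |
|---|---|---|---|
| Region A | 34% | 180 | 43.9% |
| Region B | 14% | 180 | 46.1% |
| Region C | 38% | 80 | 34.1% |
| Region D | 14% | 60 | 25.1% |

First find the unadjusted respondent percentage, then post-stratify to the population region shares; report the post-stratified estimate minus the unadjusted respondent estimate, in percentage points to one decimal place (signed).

-3.0 percentage points

Naive respondent-only estimate (weights = respondent counts):
  (180/500)×43.9 + (180/500)×46.1 + (80/500)×34.1 + (60/500)×25.1 = 40.868%
Reweighting by population region shares:
  0.34×43.9 + 0.14×46.1 + 0.38×34.1 + 0.14×25.1 = 37.852%
Difference = 37.852 − 40.868 = -3.016 pp.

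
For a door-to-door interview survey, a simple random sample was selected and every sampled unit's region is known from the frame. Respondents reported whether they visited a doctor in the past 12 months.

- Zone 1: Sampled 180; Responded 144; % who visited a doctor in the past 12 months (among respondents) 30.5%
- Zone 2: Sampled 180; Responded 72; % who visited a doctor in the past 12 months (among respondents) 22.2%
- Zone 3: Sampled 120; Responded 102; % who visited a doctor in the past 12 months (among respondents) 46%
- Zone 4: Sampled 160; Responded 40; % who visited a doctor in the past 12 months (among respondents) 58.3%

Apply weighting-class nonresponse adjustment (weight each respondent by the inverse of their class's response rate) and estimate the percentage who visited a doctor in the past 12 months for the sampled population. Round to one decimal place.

38.0%

Class response rates: Zone 1 144/180 = 80%, Zone 2 72/180 = 40%, Zone 3 102/120 = 85%, Zone 4 40/160 = 25%.
With weight = n_sampled/n_responded per class, the weighted class total is n_sampled:
  Zone 1: 180 × 30.5 = 5490
  Zone 2: 180 × 22.2 = 3996
  Zone 3: 120 × 46 = 5520
  Zone 4: 160 × 58.3 = 9328
Adjusted estimate = 24,334 / 640 = 38.0219 → 38.0%.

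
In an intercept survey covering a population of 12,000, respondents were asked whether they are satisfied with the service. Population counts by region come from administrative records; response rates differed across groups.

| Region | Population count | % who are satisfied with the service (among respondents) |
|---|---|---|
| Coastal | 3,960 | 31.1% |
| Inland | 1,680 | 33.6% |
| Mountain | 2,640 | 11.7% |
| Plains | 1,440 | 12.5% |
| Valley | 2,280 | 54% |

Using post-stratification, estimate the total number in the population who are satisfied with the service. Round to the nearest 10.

3,520

Estimated count per cell = population count × respondent percentage:
  Coastal: 3,960 × 31.1% = 1231.56
  Inland: 1,680 × 33.6% = 564.48
  Mountain: 2,640 × 11.7% = 308.88
  Plains: 1,440 × 12.5% = 180
  Valley: 2,280 × 54% = 1231.2
Estimated total = 3516.12 → 3,520.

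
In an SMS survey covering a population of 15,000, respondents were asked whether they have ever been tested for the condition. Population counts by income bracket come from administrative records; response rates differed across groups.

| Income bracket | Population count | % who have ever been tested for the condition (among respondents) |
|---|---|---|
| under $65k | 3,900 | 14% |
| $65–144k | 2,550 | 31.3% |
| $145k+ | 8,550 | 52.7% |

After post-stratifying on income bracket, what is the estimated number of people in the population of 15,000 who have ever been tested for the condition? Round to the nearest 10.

5,850

Each cell contributes its population count × the respondent rate:
  under $65k: 3,900 × 14% = 546
  $65–144k: 2,550 × 31.3% = 798.15
  $145k+: 8,550 × 52.7% = 4505.85
Estimated total = 5850 → 5,850.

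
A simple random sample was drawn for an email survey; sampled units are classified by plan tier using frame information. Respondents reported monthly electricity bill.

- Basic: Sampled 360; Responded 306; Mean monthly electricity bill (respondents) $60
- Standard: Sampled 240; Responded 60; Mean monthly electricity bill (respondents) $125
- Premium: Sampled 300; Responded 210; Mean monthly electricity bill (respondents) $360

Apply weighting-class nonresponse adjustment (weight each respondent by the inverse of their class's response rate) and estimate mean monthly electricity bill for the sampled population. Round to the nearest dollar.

$177

Response rates by class: Basic 306/360 = 85%, Standard 60/240 = 25%, Premium 210/300 = 70%.
Weighting each respondent by the inverse class response rate inflates each class back to its sampled size, so the class weight is n_sampled:
  Basic: 360 × 60 = 21,600
  Standard: 240 × 125 = 30,000
  Premium: 300 × 360 = 108,000
Adjusted estimate = 159,600 / 900 = 177.333 → $177.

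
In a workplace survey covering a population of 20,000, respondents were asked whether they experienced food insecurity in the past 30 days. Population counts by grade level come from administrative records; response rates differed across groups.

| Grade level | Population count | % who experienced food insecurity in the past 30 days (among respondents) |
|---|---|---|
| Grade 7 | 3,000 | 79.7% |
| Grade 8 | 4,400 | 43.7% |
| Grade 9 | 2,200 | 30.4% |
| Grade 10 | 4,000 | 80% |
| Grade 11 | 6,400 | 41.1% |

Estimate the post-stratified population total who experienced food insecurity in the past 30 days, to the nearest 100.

10,800

Each cell contributes its population count × the respondent rate:
  Grade 7: 3,000 × 79.7% = 2391
  Grade 8: 4,400 × 43.7% = 1922.8
  Grade 9: 2,200 × 30.4% = 668.8
  Grade 10: 4,000 × 80% = 3200
  Grade 11: 6,400 × 41.1% = 2630.4
Estimated total = 10,813 → 10,800.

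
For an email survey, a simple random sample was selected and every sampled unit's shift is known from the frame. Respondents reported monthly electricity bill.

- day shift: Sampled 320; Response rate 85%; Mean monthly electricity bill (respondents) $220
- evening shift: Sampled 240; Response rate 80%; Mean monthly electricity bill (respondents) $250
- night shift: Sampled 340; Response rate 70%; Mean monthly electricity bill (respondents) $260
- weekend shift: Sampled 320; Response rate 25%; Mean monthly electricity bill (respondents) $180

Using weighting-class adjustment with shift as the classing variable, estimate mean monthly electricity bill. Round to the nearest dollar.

Each respondent's weight = sampled/responded in their class; summing within a class gives n_sampled, so:
  day shift: 320 × 220 = 70,400
  evening shift: 240 × 250 = 60,000
  night shift: 340 × 260 = 88,400
  weekend shift: 320 × 180 = 57,600
Adjusted estimate = 276,400 / 1,220 = 226.557 → $227.

$227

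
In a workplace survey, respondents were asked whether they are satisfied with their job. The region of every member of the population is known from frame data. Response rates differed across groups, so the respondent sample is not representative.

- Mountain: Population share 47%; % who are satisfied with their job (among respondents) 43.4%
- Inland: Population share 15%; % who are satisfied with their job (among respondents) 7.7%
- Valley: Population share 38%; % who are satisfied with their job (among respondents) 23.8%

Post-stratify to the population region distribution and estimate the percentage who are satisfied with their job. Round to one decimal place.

Post-stratification weights by population share, not respondent share:
  Mountain: 0.47 × 43.4 = 20.398
  Inland: 0.15 × 7.7 = 1.155
  Valley: 0.38 × 23.8 = 9.044
Post-stratified estimate = 30.597 → 30.6%.

30.6%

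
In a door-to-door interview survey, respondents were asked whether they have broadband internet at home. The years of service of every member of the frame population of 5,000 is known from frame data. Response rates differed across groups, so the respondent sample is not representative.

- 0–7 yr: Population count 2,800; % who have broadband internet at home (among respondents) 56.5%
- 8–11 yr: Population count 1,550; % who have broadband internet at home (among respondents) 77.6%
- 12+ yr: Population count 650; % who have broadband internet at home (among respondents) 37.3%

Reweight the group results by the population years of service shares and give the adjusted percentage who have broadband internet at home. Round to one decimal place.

Each cell contributes population-share × respondent value:
  0–7 yr: (2,800/5,000) × 56.5 = 31.64
  8–11 yr: (1,550/5,000) × 77.6 = 24.056
  12+ yr: (650/5,000) × 37.3 = 4.849
Post-stratified estimate = 60.545 → 60.5%.

60.5%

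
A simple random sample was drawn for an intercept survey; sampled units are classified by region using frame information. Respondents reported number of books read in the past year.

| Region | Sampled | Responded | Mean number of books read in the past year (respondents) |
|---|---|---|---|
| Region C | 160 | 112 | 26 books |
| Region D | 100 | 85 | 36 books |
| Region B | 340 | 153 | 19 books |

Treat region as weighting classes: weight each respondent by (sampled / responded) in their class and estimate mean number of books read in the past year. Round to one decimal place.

Class response rates: Region C 112/160 = 70%, Region D 85/100 = 85%, Region B 153/340 = 45%.
With weight = n_sampled/n_responded per class, the weighted class total is n_sampled:
  Region C: 160 × 26 = 4160
  Region D: 100 × 36 = 3600
  Region B: 340 × 19 = 6460
Adjusted estimate = 14,220 / 600 = 23.7 → 23.7.

23.7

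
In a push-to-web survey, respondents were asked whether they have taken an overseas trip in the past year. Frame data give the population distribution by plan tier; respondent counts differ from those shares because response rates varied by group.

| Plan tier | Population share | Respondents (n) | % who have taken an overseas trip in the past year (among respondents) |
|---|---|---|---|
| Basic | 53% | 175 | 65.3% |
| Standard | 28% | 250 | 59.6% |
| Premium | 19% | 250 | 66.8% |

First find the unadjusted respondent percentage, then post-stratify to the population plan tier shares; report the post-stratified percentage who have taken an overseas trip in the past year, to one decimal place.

64.0%

Naive respondent-only estimate (weights = respondent counts):
  (175/675)×65.3 + (250/675)×59.6 + (250/675)×66.8 = 63.7444%
Post-stratifying to population shares instead:
  0.53×65.3 + 0.28×59.6 + 0.19×66.8 = 63.989%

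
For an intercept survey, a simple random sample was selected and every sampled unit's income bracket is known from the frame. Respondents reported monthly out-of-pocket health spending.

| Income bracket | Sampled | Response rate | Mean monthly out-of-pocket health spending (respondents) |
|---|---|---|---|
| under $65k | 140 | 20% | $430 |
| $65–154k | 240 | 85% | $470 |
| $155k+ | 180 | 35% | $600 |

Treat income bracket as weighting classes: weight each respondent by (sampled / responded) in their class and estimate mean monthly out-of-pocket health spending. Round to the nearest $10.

$500

Weighting each respondent by the inverse class response rate inflates each class back to its sampled size, so the class weight is n_sampled:
  under $65k: 140 × 430 = 60,200
  $65–154k: 240 × 470 = 112,800
  $155k+: 180 × 600 = 108,000
Adjusted estimate = 281,000 / 560 = 501.786 → $500.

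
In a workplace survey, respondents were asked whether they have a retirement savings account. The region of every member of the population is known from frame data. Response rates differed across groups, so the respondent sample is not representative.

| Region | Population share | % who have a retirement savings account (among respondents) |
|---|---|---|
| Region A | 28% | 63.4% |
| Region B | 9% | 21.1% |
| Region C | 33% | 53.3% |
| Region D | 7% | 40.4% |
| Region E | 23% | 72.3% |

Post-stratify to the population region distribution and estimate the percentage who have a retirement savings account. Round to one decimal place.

56.7%

Weight each group's respondent value by its population share:
  Region A: 0.28 × 63.4 = 17.752
  Region B: 0.09 × 21.1 = 1.899
  Region C: 0.33 × 53.3 = 17.589
  Region D: 0.07 × 40.4 = 2.828
  Region E: 0.23 × 72.3 = 16.629
Post-stratified estimate = 56.697 → 56.7%.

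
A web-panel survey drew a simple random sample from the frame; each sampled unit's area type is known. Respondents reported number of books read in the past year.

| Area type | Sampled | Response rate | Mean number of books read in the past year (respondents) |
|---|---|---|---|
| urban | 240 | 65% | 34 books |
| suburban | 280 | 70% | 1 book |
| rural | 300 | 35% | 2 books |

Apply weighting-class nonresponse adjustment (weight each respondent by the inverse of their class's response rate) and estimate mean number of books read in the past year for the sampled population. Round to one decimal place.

Inverse-response-rate weighting restores each class to its sampled count, so class totals weight by n_sampled:
  urban: 240 × 34 = 8160
  suburban: 280 × 1 = 280
  rural: 300 × 2 = 600
Adjusted estimate = 9040 / 820 = 11.0244 → 11.0.

11.0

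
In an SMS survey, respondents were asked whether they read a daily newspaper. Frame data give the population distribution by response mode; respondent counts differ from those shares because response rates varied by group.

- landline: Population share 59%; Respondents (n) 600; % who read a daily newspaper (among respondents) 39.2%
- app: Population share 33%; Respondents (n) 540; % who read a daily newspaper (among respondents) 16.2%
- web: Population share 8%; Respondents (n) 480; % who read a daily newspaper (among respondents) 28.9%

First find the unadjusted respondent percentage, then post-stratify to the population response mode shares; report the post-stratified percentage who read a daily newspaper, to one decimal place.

30.8%

Naive respondent-only estimate (weights = respondent counts):
  (600/1620)×39.2 + (540/1620)×16.2 + (480/1620)×28.9 = 28.4815%
Reweighting by population response mode shares:
  0.59×39.2 + 0.33×16.2 + 0.08×28.9 = 30.786%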